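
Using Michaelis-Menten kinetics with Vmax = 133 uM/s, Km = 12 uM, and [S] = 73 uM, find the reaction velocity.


v = Vmax * [S] / (Km + [S])
v = 133 * 73 / (12 + 73)
v = 114.2235 uM/s

114.2235 uM/s


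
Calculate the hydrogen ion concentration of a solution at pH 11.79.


[H+] = 10^(-pH)
[H+] = 10^(-11.79)
[H+] = 1.622e-12 M

1.622e-12 M


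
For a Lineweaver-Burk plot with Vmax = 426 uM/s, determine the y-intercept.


y-intercept = 1/Vmax
= 1/426
= 0.0023 s/uM

0.0023 s/uM


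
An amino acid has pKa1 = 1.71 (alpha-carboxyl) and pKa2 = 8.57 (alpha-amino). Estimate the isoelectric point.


pI = (pKa1 + pKa2) / 2
pI = (1.71 + 8.57) / 2
pI = 5.14

5.14


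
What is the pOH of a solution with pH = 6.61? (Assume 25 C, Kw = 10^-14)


pOH = 14 - pH
pOH = 14 - 6.61
pOH = 7.39

7.39


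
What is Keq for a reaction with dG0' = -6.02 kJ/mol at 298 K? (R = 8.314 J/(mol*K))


Keq = exp(-dG0 * 1000 / (R * T))
Keq = exp(-(-6.02) * 1000 / (8.314 * 298))
Keq = 11.3566

11.3566


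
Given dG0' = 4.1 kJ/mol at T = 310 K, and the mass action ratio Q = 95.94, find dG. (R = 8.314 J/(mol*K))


dG = dG0' + RT * ln(Q) / 1000
dG = 4.1 + 8.314 * 310 * ln(95.94) / 1000
dG = 15.8623 kJ/mol

15.8623 kJ/mol


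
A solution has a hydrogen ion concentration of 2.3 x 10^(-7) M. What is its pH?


pH = -log10([H+])
pH = -log10(2.3 x 10^(-7))
pH = 6.6383

6.6383


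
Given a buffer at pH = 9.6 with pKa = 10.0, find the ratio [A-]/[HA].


[A-]/[HA] = 10^(pH - pKa)
= 10^(9.6 - 10.0)
= 0.3981

0.3981


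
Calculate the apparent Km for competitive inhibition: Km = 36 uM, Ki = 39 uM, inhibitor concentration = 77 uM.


Km_app = Km * (1 + [I]/Ki)
Km_app = 36 * (1 + 77/39)
Km_app = 107.0769 uM

107.0769 uM


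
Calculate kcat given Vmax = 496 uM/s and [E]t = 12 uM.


kcat = Vmax / [E]t
kcat = 496 / 12
kcat = 41.3333 s^-1

41.3333 s^-1


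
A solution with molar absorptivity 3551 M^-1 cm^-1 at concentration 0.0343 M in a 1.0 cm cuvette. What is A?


A = epsilon * c * l
A = 3551 * 0.0343 * 1.0
A = 121.7993

121.7993


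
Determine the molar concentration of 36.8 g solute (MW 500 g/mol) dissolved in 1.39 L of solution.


C = (mass / MW) / volume
C = (36.8 / 500) / 1.39
C = 0.0529 M

0.0529 M


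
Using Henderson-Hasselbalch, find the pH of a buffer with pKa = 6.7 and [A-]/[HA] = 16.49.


pH = pKa + log10([A-]/[HA])
pH = 6.7 + log10(16.49)
pH = 7.9172

7.9172


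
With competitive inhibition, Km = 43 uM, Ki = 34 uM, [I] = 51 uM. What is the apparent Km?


Km_app = Km * (1 + [I]/Ki)
Km_app = 43 * (1 + 51/34)
Km_app = 107.5 uM

107.5 uM


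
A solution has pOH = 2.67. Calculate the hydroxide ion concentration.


[OH-] = 10^(-pOH)
[OH-] = 10^(-2.67)
[OH-] = 0.0021 M

0.0021 M


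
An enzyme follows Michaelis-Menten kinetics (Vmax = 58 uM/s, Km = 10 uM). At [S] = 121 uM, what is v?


v = Vmax * [S] / (Km + [S])
v = 58 * 121 / (10 + 121)
v = 53.5725 uM/s

53.5725 uM/s


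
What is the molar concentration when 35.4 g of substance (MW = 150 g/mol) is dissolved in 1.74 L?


C = (mass / MW) / volume
C = (35.4 / 150) / 1.74
C = 0.1356 M

0.1356 M


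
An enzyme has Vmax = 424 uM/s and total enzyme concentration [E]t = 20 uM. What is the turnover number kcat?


kcat = Vmax / [E]t
kcat = 424 / 20
kcat = 21.2 s^-1

21.2 s^-1


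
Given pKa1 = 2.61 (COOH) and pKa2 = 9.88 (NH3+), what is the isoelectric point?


pI = (pKa1 + pKa2) / 2
pI = (2.61 + 9.88) / 2
pI = 6.245

6.245


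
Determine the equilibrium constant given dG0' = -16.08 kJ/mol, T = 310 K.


Keq = exp(-dG0 * 1000 / (R * T))
Keq = exp(-(-16.08) * 1000 / (8.314 * 310))
Keq = 512.3411

512.3411


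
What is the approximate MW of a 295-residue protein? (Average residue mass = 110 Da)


MW = n_residues * 110 Da
MW = 295 * 110
MW = 32450 Da

32450 Da


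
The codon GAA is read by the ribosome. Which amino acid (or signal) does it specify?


Standard genetic code lookup.
Codon GAA -> Glu

Glu


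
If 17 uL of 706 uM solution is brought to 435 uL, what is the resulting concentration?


C2 = C1 * V1 / V2
C2 = 706 * 17 / 435
C2 = 27.5908 uM

27.5908 uM


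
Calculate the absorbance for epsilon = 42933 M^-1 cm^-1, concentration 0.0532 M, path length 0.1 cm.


A = epsilon * c * l
A = 42933 * 0.0532 * 0.1
A = 228.4036

228.4036


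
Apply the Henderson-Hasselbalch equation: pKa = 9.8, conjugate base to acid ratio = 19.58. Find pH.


pH = pKa + log10([A-]/[HA])
pH = 9.8 + log10(19.58)
pH = 11.0918

11.0918


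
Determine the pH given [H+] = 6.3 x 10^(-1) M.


pH = -log10([H+])
pH = -log10(6.3 x 10^(-1))
pH = 0.2007

0.2007


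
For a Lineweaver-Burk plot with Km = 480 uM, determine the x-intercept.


x-intercept = -1/Km
= -1/480
= -0.0021 1/uM

-0.0021 1/uM


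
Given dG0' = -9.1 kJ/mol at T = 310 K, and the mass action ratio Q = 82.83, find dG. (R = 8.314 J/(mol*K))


dG = dG0' + RT * ln(Q) / 1000
dG = -9.1 + 8.314 * 310 * ln(82.83) / 1000
dG = 2.2836 kJ/mol

2.2836 kJ/mol


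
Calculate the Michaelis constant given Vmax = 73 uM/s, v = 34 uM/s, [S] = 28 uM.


Km = [S] * (Vmax - v) / v
Km = 28 * (73 - 34) / 34
Km = 32.1176 uM

32.1176 uM


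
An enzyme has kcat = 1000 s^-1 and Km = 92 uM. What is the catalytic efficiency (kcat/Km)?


Catalytic efficiency = kcat / Km
= 1000 / 92
= 10.8696 uM^-1*s^-1

10.8696 uM^-1*s^-1


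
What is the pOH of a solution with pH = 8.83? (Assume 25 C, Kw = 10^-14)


pOH = 14 - pH
pOH = 14 - 8.83
pOH = 5.17

5.17


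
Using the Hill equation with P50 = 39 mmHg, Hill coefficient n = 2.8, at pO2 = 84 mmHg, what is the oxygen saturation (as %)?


Y = pO2^n / (P50^n + pO2^n)
Y = 84^2.8 / (39^2.8 + 84^2.8)
Y = 89.55%

89.55%


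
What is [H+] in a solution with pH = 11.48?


[H+] = 10^(-pH)
[H+] = 10^(-11.48)
[H+] = 3.311e-12 M

3.311e-12 M


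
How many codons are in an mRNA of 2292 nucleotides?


codons = nucleotides / 3
codons = 2292 / 3 = 764

764


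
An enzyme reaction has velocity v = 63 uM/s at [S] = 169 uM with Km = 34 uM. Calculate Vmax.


Vmax = v * (Km + [S]) / [S]
Vmax = 63 * (34 + 169) / 169
Vmax = 75.6746 uM/s

75.6746 uM/s


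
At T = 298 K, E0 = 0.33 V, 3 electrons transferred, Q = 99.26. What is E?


E = E0 - (RT/nF) * ln(Q)
E = 0.33 - (8.314 * 298 / (3 * 96485)) * ln(99.26)
E = 0.2906 V

0.2906 V


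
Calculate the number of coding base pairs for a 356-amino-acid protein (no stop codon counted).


Each amino acid = 1 codon = 3 bp
bp = 356 * 3 = 1068 bp

1068 bp


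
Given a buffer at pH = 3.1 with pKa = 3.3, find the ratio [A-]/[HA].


[A-]/[HA] = 10^(pH - pKa)
= 10^(3.1 - 3.3)
= 0.631

0.631


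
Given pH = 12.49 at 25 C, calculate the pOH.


pOH = 14 - pH
pOH = 14 - 12.49
pOH = 1.51

1.51


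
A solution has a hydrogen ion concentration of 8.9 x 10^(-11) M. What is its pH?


pH = -log10([H+])
pH = -log10(8.9 x 10^(-11))
pH = 10.0506

10.0506


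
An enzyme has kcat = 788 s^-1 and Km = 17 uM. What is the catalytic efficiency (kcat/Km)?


Catalytic efficiency = kcat / Km
= 788 / 17
= 46.3529 uM^-1*s^-1

46.3529 uM^-1*s^-1


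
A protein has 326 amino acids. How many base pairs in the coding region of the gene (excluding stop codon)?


Each amino acid = 1 codon = 3 bp
bp = 326 * 3 = 978 bp

978 bp


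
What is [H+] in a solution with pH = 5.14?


[H+] = 10^(-pH)
[H+] = 10^(-5.14)
[H+] = 7.244e-06 M

7.244e-06 M


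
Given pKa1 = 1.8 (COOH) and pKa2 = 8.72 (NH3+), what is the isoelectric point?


pI = (pKa1 + pKa2) / 2
pI = (1.8 + 8.72) / 2
pI = 5.26

5.26


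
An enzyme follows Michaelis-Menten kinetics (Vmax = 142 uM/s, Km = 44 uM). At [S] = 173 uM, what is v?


v = Vmax * [S] / (Km + [S])
v = 142 * 173 / (44 + 173)
v = 113.2074 uM/s

113.2074 uM/s


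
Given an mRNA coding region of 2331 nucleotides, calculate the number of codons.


codons = nucleotides / 3
codons = 2331 / 3 = 777

777


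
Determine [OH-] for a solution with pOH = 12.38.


[OH-] = 10^(-pOH)
[OH-] = 10^(-12.38)
[OH-] = 4.169e-13 M

4.169e-13 M


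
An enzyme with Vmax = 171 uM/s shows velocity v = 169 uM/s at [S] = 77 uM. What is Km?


Km = [S] * (Vmax - v) / v
Km = 77 * (171 - 169) / 169
Km = 0.9112 uM

0.9112 uM


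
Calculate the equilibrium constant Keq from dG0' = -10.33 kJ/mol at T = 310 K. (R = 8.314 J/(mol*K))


Keq = exp(-dG0 * 1000 / (R * T))
Keq = exp(-(-10.33) * 1000 / (8.314 * 310))
Keq = 55.0371

55.0371


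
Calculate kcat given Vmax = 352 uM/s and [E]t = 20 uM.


kcat = Vmax / [E]t
kcat = 352 / 20
kcat = 17.6 s^-1

17.6 s^-1


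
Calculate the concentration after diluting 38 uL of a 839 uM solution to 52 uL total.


C2 = C1 * V1 / V2
C2 = 839 * 38 / 52
C2 = 613.1154 uM

613.1154 uM


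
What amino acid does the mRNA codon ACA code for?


Standard genetic code lookup.
Codon ACA -> Thr

Thr


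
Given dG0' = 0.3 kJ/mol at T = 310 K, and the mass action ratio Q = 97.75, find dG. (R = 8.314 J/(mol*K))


dG = dG0' + RT * ln(Q) / 1000
dG = 0.3 + 8.314 * 310 * ln(97.75) / 1000
dG = 12.1104 kJ/mol

12.1104 kJ/mol


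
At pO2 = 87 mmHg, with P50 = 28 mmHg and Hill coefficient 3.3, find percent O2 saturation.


Y = pO2^n / (P50^n + pO2^n)
Y = 87^3.3 / (28^3.3 + 87^3.3)
Y = 97.68%

97.68%


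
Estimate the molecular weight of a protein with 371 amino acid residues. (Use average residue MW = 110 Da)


MW = n_residues * 110 Da
MW = 371 * 110
MW = 40810 Da

40810 Da


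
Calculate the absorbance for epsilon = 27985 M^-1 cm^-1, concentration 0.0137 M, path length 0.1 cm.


A = epsilon * c * l
A = 27985 * 0.0137 * 0.1
A = 38.3394

38.3394


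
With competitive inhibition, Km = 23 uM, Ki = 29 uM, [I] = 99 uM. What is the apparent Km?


Km_app = Km * (1 + [I]/Ki)
Km_app = 23 * (1 + 99/29)
Km_app = 101.5172 uM

101.5172 uM


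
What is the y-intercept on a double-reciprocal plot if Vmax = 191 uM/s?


y-intercept = 1/Vmax
= 1/191
= 0.0052 s/uM

0.0052 s/uM


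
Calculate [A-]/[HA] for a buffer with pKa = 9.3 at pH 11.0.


[A-]/[HA] = 10^(pH - pKa)
= 10^(11.0 - 9.3)
= 50.1187

50.1187


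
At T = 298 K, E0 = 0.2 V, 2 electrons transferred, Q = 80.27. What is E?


E = E0 - (RT/nF) * ln(Q)
E = 0.2 - (8.314 * 298 / (2 * 96485)) * ln(80.27)
E = 0.1437 V

0.1437 V


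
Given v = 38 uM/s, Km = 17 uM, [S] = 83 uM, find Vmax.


Vmax = v * (Km + [S]) / [S]
Vmax = 38 * (17 + 83) / 83
Vmax = 45.7831 uM/s

45.7831 uM/s


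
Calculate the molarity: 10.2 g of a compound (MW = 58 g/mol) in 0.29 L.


C = (mass / MW) / volume
C = (10.2 / 58) / 0.29
C = 0.6064 M

0.6064 M


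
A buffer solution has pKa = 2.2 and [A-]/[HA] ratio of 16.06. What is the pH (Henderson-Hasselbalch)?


pH = pKa + log10([A-]/[HA])
pH = 2.2 + log10(16.06)
pH = 3.4057

3.4057


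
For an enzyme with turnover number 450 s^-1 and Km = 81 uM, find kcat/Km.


Catalytic efficiency = kcat / Km
= 450 / 81
= 5.5556 uM^-1*s^-1

5.5556 uM^-1*s^-1


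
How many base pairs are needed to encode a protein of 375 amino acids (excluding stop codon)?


Each amino acid = 1 codon = 3 bp
bp = 375 * 3 = 1125 bp

1125 bp


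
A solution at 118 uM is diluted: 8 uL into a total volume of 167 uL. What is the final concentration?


C2 = C1 * V1 / V2
C2 = 118 * 8 / 167
C2 = 5.6527 uM

5.6527 uM


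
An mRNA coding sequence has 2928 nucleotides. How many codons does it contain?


codons = nucleotides / 3
codons = 2928 / 3 = 976

976


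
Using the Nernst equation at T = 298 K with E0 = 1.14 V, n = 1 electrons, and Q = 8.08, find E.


E = E0 - (RT/nF) * ln(Q)
E = 1.14 - (8.314 * 298 / (1 * 96485)) * ln(8.08)
E = 1.0863 V

1.0863 V


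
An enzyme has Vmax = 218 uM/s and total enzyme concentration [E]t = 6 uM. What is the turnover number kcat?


kcat = Vmax / [E]t
kcat = 218 / 6
kcat = 36.3333 s^-1

36.3333 s^-1


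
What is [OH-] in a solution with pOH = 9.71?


[OH-] = 10^(-pOH)
[OH-] = 10^(-9.71)
[OH-] = 1.950e-10 M

1.950e-10 M


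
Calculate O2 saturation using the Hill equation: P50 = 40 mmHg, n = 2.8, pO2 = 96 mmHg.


Y = pO2^n / (P50^n + pO2^n)
Y = 96^2.8 / (40^2.8 + 96^2.8)
Y = 92.07%

92.07%


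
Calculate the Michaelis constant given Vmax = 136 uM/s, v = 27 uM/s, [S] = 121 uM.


Km = [S] * (Vmax - v) / v
Km = 121 * (136 - 27) / 27
Km = 488.4815 uM

488.4815 uM


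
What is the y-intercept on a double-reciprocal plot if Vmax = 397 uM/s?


y-intercept = 1/Vmax
= 1/397
= 0.0025 s/uM

0.0025 s/uM


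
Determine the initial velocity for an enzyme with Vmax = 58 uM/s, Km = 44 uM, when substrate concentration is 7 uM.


v = Vmax * [S] / (Km + [S])
v = 58 * 7 / (44 + 7)
v = 7.9608 uM/s

7.9608 uM/s


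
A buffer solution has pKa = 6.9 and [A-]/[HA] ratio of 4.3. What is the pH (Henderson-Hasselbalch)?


pH = pKa + log10([A-]/[HA])
pH = 6.9 + log10(4.3)
pH = 7.5335

7.5335


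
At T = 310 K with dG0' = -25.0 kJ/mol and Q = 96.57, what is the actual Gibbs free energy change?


dG = dG0' + RT * ln(Q) / 1000
dG = -25.0 + 8.314 * 310 * ln(96.57) / 1000
dG = -13.2209 kJ/mol

-13.2209 kJ/mol


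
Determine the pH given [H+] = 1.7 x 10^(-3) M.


pH = -log10([H+])
pH = -log10(1.7 x 10^(-3))
pH = 2.7696

2.7696


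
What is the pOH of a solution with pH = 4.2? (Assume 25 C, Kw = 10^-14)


pOH = 14 - pH
pOH = 14 - 4.2
pOH = 9.8

9.8


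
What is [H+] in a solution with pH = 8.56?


[H+] = 10^(-pH)
[H+] = 10^(-8.56)
[H+] = 2.754e-09 M

2.754e-09 M


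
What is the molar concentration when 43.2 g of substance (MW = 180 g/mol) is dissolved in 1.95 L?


C = (mass / MW) / volume
C = (43.2 / 180) / 1.95
C = 0.1231 M

0.1231 M


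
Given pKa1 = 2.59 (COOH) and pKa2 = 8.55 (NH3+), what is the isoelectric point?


pI = (pKa1 + pKa2) / 2
pI = (2.59 + 8.55) / 2
pI = 5.57

5.57


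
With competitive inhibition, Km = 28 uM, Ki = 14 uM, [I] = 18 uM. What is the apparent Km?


Km_app = Km * (1 + [I]/Ki)
Km_app = 28 * (1 + 18/14)
Km_app = 64.0 uM

64.0 uM


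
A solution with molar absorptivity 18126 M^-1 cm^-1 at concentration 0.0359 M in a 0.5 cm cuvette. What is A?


A = epsilon * c * l
A = 18126 * 0.0359 * 0.5
A = 325.3617

325.3617


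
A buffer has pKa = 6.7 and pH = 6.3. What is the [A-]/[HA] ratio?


[A-]/[HA] = 10^(pH - pKa)
= 10^(6.3 - 6.7)
= 0.3981

0.3981


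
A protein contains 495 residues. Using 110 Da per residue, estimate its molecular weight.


MW = n_residues * 110 Da
MW = 495 * 110
MW = 54450 Da

54450 Da


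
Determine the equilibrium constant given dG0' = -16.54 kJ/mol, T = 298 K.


Keq = exp(-dG0 * 1000 / (R * T))
Keq = exp(-(-16.54) * 1000 / (8.314 * 298))
Keq = 793.0536

793.0536


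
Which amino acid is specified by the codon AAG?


Standard genetic code lookup.
Codon AAG -> Lys

Lys


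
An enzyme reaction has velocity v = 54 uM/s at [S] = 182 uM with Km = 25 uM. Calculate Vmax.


Vmax = v * (Km + [S]) / [S]
Vmax = 54 * (25 + 182) / 182
Vmax = 61.4176 uM/s

61.4176 uM/s


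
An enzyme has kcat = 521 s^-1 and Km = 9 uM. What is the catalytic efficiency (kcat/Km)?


Catalytic efficiency = kcat / Km
= 521 / 9
= 57.8889 uM^-1*s^-1

57.8889 uM^-1*s^-1


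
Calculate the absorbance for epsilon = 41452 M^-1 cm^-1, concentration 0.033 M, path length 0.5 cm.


A = epsilon * c * l
A = 41452 * 0.033 * 0.5
A = 683.958

683.958


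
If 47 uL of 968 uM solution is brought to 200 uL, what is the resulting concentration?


C2 = C1 * V1 / V2
C2 = 968 * 47 / 200
C2 = 227.48 uM

227.48 uM


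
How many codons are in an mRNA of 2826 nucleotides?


codons = nucleotides / 3
codons = 2826 / 3 = 942

942


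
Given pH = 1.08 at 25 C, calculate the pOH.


pOH = 14 - pH
pOH = 14 - 1.08
pOH = 12.92

12.92


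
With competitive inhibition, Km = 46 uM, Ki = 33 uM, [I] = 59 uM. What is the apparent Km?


Km_app = Km * (1 + [I]/Ki)
Km_app = 46 * (1 + 59/33)
Km_app = 128.2424 uM

128.2424 uM


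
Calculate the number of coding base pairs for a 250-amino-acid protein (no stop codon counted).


Each amino acid = 1 codon = 3 bp
bp = 250 * 3 = 750 bp

750 bp


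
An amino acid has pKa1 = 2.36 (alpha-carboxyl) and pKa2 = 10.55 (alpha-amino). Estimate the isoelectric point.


pI = (pKa1 + pKa2) / 2
pI = (2.36 + 10.55) / 2
pI = 6.455

6.455


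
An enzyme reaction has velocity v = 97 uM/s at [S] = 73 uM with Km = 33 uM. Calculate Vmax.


Vmax = v * (Km + [S]) / [S]
Vmax = 97 * (33 + 73) / 73
Vmax = 140.8493 uM/s

140.8493 uM/s


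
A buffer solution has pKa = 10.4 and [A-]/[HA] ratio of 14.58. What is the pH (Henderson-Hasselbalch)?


pH = pKa + log10([A-]/[HA])
pH = 10.4 + log10(14.58)
pH = 11.5638

11.5638


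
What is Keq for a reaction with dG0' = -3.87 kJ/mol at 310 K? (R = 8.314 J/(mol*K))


Keq = exp(-dG0 * 1000 / (R * T))
Keq = exp(-(-3.87) * 1000 / (8.314 * 310))
Keq = 4.4886

4.4886


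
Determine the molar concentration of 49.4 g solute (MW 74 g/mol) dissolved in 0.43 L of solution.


C = (mass / MW) / volume
C = (49.4 / 74) / 0.43
C = 1.5525 M

1.5525 M


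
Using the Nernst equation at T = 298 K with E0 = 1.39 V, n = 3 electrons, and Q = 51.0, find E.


E = E0 - (RT/nF) * ln(Q)
E = 1.39 - (8.314 * 298 / (3 * 96485)) * ln(51.0)
E = 1.3563 V

1.3563 V


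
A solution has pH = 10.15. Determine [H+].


[H+] = 10^(-pH)
[H+] = 10^(-10.15)
[H+] = 7.079e-11 M

7.079e-11 M


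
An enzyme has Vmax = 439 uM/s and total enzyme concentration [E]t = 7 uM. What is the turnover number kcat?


kcat = Vmax / [E]t
kcat = 439 / 7
kcat = 62.7143 s^-1

62.7143 s^-1


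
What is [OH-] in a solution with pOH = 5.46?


[OH-] = 10^(-pOH)
[OH-] = 10^(-5.46)
[OH-] = 3.467e-06 M

3.467e-06 M


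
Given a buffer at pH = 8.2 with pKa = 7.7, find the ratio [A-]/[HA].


[A-]/[HA] = 10^(pH - pKa)
= 10^(8.2 - 7.7)
= 3.1623

3.1623


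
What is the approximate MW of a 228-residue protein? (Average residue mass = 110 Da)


MW = n_residues * 110 Da
MW = 228 * 110
MW = 25080 Da

25080 Da


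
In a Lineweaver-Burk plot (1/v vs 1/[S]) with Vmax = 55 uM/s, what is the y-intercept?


y-intercept = 1/Vmax
= 1/55
= 0.0182 s/uM

0.0182 s/uM


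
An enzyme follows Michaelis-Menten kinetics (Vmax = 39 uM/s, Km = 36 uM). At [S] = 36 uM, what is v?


v = Vmax * [S] / (Km + [S])
v = 39 * 36 / (36 + 36)
v = 19.5 uM/s

19.5 uM/s


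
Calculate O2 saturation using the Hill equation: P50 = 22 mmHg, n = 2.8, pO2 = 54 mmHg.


Y = pO2^n / (P50^n + pO2^n)
Y = 54^2.8 / (22^2.8 + 54^2.8)
Y = 92.51%

92.51%


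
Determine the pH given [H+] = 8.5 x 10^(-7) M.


pH = -log10([H+])
pH = -log10(8.5 x 10^(-7))
pH = 6.0706

6.0706


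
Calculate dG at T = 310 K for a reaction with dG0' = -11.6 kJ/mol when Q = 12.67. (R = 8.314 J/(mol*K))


dG = dG0' + RT * ln(Q) / 1000
dG = -11.6 + 8.314 * 310 * ln(12.67) / 1000
dG = -5.0555 kJ/mol

-5.0555 kJ/mol


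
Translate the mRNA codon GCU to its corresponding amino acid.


Standard genetic code lookup.
Codon GCU -> Ala

Ala


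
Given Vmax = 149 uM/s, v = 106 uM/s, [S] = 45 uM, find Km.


Km = [S] * (Vmax - v) / v
Km = 45 * (149 - 106) / 106
Km = 18.2547 uM

18.2547 uM


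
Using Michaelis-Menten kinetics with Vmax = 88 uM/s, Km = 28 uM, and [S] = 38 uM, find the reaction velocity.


v = Vmax * [S] / (Km + [S])
v = 88 * 38 / (28 + 38)
v = 50.6667 uM/s

50.6667 uM/s


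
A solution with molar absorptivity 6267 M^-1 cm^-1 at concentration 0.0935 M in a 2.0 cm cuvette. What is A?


A = epsilon * c * l
A = 6267 * 0.0935 * 2.0
A = 1171.929

1171.929


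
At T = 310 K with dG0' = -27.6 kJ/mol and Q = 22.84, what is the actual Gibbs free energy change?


dG = dG0' + RT * ln(Q) / 1000
dG = -27.6 + 8.314 * 310 * ln(22.84) / 1000
dG = -19.5368 kJ/mol

-19.5368 kJ/mol


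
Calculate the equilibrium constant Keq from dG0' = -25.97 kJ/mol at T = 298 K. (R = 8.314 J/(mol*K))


Keq = exp(-dG0 * 1000 / (R * T))
Keq = exp(-(-25.97) * 1000 / (8.314 * 298))
Keq = 35668.9715

35668.9715


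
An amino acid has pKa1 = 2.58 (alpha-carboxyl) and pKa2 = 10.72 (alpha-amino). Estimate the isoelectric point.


pI = (pKa1 + pKa2) / 2
pI = (2.58 + 10.72) / 2
pI = 6.65

6.65


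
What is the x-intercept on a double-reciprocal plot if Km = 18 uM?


x-intercept = -1/Km
= -1/18
= -0.0556 1/uM

-0.0556 1/uM


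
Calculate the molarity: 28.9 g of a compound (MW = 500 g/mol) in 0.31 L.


C = (mass / MW) / volume
C = (28.9 / 500) / 0.31
C = 0.1865 M

0.1865 M


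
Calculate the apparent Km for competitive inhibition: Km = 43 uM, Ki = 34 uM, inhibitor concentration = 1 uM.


Km_app = Km * (1 + [I]/Ki)
Km_app = 43 * (1 + 1/34)
Km_app = 44.2647 uM

44.2647 uM


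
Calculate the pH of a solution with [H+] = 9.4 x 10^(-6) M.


pH = -log10([H+])
pH = -log10(9.4 x 10^(-6))
pH = 5.0269

5.0269


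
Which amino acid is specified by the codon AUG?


Standard genetic code lookup.
Codon AUG -> Met (start)

Met (start)


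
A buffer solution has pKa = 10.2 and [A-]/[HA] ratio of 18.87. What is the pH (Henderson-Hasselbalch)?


pH = pKa + log10([A-]/[HA])
pH = 10.2 + log10(18.87)
pH = 11.4758

11.4758


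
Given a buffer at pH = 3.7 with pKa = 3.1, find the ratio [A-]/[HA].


[A-]/[HA] = 10^(pH - pKa)
= 10^(3.7 - 3.1)
= 3.9811

3.9811


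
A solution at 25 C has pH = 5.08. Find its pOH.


pOH = 14 - pH
pOH = 14 - 5.08
pOH = 8.92

8.92


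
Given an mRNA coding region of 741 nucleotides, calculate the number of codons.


codons = nucleotides / 3
codons = 741 / 3 = 247

247


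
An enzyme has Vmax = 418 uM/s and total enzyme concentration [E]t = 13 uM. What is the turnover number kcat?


kcat = Vmax / [E]t
kcat = 418 / 13
kcat = 32.1538 s^-1

32.1538 s^-1


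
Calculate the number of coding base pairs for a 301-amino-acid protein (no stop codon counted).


Each amino acid = 1 codon = 3 bp
bp = 301 * 3 = 903 bp

903 bp


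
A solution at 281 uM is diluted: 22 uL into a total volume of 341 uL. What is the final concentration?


C2 = C1 * V1 / V2
C2 = 281 * 22 / 341
C2 = 18.129 uM

18.129 uM


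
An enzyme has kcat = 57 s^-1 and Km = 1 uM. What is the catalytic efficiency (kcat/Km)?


Catalytic efficiency = kcat / Km
= 57 / 1
= 57.0 uM^-1*s^-1

57.0 uM^-1*s^-1


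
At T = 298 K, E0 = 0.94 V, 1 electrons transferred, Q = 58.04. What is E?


E = E0 - (RT/nF) * ln(Q)
E = 0.94 - (8.314 * 298 / (1 * 96485)) * ln(58.04)
E = 0.8357 V

0.8357 V


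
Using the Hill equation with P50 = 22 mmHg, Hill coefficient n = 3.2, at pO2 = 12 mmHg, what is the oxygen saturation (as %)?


Y = pO2^n / (P50^n + pO2^n)
Y = 12^3.2 / (22^3.2 + 12^3.2)
Y = 12.57%

12.57%


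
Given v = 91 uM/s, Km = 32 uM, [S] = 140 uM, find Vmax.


Vmax = v * (Km + [S]) / [S]
Vmax = 91 * (32 + 140) / 140
Vmax = 111.8 uM/s

111.8 uM/s


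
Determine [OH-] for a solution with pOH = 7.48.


[OH-] = 10^(-pOH)
[OH-] = 10^(-7.48)
[OH-] = 3.311e-08 M

3.311e-08 M


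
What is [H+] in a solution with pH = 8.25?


[H+] = 10^(-pH)
[H+] = 10^(-8.25)
[H+] = 5.623e-09 M

5.623e-09 M


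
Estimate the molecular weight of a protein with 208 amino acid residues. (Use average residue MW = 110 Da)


MW = n_residues * 110 Da
MW = 208 * 110
MW = 22880 Da

22880 Da


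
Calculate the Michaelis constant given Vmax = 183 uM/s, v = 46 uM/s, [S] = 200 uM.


Km = [S] * (Vmax - v) / v
Km = 200 * (183 - 46) / 46
Km = 595.6522 uM

595.6522 uM


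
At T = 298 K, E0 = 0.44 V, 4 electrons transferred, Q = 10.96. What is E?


E = E0 - (RT/nF) * ln(Q)
E = 0.44 - (8.314 * 298 / (4 * 96485)) * ln(10.96)
E = 0.4246 V

0.4246 V


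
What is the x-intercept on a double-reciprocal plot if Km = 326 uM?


x-intercept = -1/Km
= -1/326
= -0.0031 1/uM

-0.0031 1/uM


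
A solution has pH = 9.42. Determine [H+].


[H+] = 10^(-pH)
[H+] = 10^(-9.42)
[H+] = 3.802e-10 M

3.802e-10 M


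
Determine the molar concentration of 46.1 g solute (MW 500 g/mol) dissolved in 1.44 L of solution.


C = (mass / MW) / volume
C = (46.1 / 500) / 1.44
C = 0.064 M

0.064 M


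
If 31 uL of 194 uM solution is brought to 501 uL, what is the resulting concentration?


C2 = C1 * V1 / V2
C2 = 194 * 31 / 501
C2 = 12.004 uM

12.004 uM


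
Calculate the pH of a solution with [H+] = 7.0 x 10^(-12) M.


pH = -log10([H+])
pH = -log10(7.0 x 10^(-12))
pH = 11.1549

11.1549


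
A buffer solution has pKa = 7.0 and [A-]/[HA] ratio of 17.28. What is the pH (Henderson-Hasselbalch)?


pH = pKa + log10([A-]/[HA])
pH = 7.0 + log10(17.28)
pH = 8.2375

8.2375


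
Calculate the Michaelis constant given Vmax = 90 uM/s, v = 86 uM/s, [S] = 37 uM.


Km = [S] * (Vmax - v) / v
Km = 37 * (90 - 86) / 86
Km = 1.7209 uM

1.7209 uM


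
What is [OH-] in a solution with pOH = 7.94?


[OH-] = 10^(-pOH)
[OH-] = 10^(-7.94)
[OH-] = 1.148e-08 M

1.148e-08 M


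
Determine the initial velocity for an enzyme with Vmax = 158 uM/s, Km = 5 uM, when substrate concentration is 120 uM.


v = Vmax * [S] / (Km + [S])
v = 158 * 120 / (5 + 120)
v = 151.68 uM/s

151.68 uM/s


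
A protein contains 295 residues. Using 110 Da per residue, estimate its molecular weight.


MW = n_residues * 110 Da
MW = 295 * 110
MW = 32450 Da

32450 Da


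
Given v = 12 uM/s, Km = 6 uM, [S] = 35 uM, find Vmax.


Vmax = v * (Km + [S]) / [S]
Vmax = 12 * (6 + 35) / 35
Vmax = 14.0571 uM/s

14.0571 uM/s


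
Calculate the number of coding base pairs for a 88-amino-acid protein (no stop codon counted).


Each amino acid = 1 codon = 3 bp
bp = 88 * 3 = 264 bp

264 bp


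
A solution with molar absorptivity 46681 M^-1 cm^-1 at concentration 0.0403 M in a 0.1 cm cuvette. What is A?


A = epsilon * c * l
A = 46681 * 0.0403 * 0.1
A = 188.1244

188.1244


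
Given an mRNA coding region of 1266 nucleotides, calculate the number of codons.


codons = nucleotides / 3
codons = 1266 / 3 = 422

422


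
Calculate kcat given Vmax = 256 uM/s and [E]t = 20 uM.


kcat = Vmax / [E]t
kcat = 256 / 20
kcat = 12.8 s^-1

12.8 s^-1


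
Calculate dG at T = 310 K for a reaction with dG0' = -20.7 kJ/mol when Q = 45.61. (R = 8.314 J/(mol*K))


dG = dG0' + RT * ln(Q) / 1000
dG = -20.7 + 8.314 * 310 * ln(45.61) / 1000
dG = -10.8542 kJ/mol

-10.8542 kJ/mol


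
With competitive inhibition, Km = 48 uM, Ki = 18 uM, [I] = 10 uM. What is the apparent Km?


Km_app = Km * (1 + [I]/Ki)
Km_app = 48 * (1 + 10/18)
Km_app = 74.6667 uM

74.6667 uM


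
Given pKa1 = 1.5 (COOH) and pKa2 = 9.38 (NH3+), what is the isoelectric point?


pI = (pKa1 + pKa2) / 2
pI = (1.5 + 9.38) / 2
pI = 5.44

5.44


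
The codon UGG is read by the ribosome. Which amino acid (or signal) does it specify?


Standard genetic code lookup.
Codon UGG -> Trp

Trp


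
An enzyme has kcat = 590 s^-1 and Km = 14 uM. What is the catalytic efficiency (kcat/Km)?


Catalytic efficiency = kcat / Km
= 590 / 14
= 42.1429 uM^-1*s^-1

42.1429 uM^-1*s^-1


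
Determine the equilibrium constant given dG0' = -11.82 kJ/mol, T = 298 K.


Keq = exp(-dG0 * 1000 / (R * T))
Keq = exp(-(-11.82) * 1000 / (8.314 * 298))
Keq = 118.0136

118.0136


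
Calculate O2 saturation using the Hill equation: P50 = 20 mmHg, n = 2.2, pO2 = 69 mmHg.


Y = pO2^n / (P50^n + pO2^n)
Y = 69^2.2 / (20^2.2 + 69^2.2)
Y = 93.85%

93.85%


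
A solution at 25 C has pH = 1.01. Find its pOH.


pOH = 14 - pH
pOH = 14 - 1.01
pOH = 12.99

12.99


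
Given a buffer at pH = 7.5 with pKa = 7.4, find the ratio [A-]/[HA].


[A-]/[HA] = 10^(pH - pKa)
= 10^(7.5 - 7.4)
= 1.2589

1.2589


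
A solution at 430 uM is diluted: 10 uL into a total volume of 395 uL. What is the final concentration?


C2 = C1 * V1 / V2
C2 = 430 * 10 / 395
C2 = 10.8861 uM

10.8861 uM


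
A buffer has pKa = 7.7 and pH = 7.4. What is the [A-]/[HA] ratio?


[A-]/[HA] = 10^(pH - pKa)
= 10^(7.4 - 7.7)
= 0.5012

0.5012


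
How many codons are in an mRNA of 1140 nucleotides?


codons = nucleotides / 3
codons = 1140 / 3 = 380

380


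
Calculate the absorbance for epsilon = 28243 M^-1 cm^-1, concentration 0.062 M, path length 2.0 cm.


A = epsilon * c * l
A = 28243 * 0.062 * 2.0
A = 3502.132

3502.132


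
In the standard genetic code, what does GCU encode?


Standard genetic code lookup.
Codon GCU -> Ala

Ala


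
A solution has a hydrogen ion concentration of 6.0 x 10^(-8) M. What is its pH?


pH = -log10([H+])
pH = -log10(6.0 x 10^(-8))
pH = 7.2218

7.2218


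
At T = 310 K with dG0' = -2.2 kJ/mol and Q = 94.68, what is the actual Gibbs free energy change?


dG = dG0' + RT * ln(Q) / 1000
dG = -2.2 + 8.314 * 310 * ln(94.68) / 1000
dG = 9.5282 kJ/mol

9.5282 kJ/mol


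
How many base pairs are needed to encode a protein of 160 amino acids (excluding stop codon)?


Each amino acid = 1 codon = 3 bp
bp = 160 * 3 = 480 bp

480 bp


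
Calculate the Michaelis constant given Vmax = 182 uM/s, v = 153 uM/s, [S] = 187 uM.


Km = [S] * (Vmax - v) / v
Km = 187 * (182 - 153) / 153
Km = 35.4444 uM

35.4444 uM


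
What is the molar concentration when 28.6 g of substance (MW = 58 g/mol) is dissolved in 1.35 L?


C = (mass / MW) / volume
C = (28.6 / 58) / 1.35
C = 0.3653 M

0.3653 M


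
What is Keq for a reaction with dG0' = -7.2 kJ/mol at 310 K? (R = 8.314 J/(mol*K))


Keq = exp(-dG0 * 1000 / (R * T))
Keq = exp(-(-7.2) * 1000 / (8.314 * 310))
Keq = 16.3394

16.3394


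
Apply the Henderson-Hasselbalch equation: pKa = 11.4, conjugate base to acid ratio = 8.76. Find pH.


pH = pKa + log10([A-]/[HA])
pH = 11.4 + log10(8.76)
pH = 12.3425

12.3425


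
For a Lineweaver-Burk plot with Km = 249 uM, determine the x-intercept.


x-intercept = -1/Km
= -1/249
= -0.004 1/uM

-0.004 1/uM


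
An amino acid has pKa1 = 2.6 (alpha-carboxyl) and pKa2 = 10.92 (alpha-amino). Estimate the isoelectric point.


pI = (pKa1 + pKa2) / 2
pI = (2.6 + 10.92) / 2
pI = 6.76

6.76


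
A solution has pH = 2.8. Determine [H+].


[H+] = 10^(-pH)
[H+] = 10^(-2.8)
[H+] = 0.0016 M

0.0016 M


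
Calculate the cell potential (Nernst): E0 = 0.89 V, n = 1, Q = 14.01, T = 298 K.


E = E0 - (RT/nF) * ln(Q)
E = 0.89 - (8.314 * 298 / (1 * 96485)) * ln(14.01)
E = 0.8222 V

0.8222 V


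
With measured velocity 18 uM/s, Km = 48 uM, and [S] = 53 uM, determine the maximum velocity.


Vmax = v * (Km + [S]) / [S]
Vmax = 18 * (48 + 53) / 53
Vmax = 34.3019 uM/s

34.3019 uM/s


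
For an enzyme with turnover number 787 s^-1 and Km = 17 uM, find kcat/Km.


Catalytic efficiency = kcat / Km
= 787 / 17
= 46.2941 uM^-1*s^-1

46.2941 uM^-1*s^-1


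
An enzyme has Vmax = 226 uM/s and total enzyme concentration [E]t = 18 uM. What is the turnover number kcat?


kcat = Vmax / [E]t
kcat = 226 / 18
kcat = 12.5556 s^-1

12.5556 s^-1


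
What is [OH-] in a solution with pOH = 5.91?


[OH-] = 10^(-pOH)
[OH-] = 10^(-5.91)
[OH-] = 1.230e-06 M

1.230e-06 M


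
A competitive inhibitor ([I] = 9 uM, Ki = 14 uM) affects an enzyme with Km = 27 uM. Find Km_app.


Km_app = Km * (1 + [I]/Ki)
Km_app = 27 * (1 + 9/14)
Km_app = 44.3571 uM

44.3571 uM


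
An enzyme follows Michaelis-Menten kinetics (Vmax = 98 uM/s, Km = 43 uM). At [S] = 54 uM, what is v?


v = Vmax * [S] / (Km + [S])
v = 98 * 54 / (43 + 54)
v = 54.5567 uM/s

54.5567 uM/s


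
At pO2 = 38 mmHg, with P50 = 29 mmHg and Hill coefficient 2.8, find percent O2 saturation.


Y = pO2^n / (P50^n + pO2^n)
Y = 38^2.8 / (29^2.8 + 38^2.8)
Y = 68.07%

68.07%


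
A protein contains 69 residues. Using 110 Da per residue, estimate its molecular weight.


MW = n_residues * 110 Da
MW = 69 * 110
MW = 7590 Da

7590 Da


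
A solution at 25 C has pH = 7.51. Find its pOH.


pOH = 14 - pH
pOH = 14 - 7.51
pOH = 6.49

6.49


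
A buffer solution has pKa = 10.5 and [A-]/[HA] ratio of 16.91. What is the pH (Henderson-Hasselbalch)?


pH = pKa + log10([A-]/[HA])
pH = 10.5 + log10(16.91)
pH = 11.7281

11.7281


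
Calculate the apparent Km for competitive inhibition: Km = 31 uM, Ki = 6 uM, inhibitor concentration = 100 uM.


Km_app = Km * (1 + [I]/Ki)
Km_app = 31 * (1 + 100/6)
Km_app = 547.6667 uM

547.6667 uM


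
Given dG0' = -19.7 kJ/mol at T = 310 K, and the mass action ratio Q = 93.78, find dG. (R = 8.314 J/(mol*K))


dG = dG0' + RT * ln(Q) / 1000
dG = -19.7 + 8.314 * 310 * ln(93.78) / 1000
dG = -7.9964 kJ/mol

-7.9964 kJ/mol


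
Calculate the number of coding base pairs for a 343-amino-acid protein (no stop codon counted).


Each amino acid = 1 codon = 3 bp
bp = 343 * 3 = 1029 bp

1029 bp


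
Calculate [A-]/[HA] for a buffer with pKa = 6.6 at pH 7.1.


[A-]/[HA] = 10^(pH - pKa)
= 10^(7.1 - 6.6)
= 3.1623

3.1623


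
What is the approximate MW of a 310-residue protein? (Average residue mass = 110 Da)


MW = n_residues * 110 Da
MW = 310 * 110
MW = 34100 Da

34100 Da


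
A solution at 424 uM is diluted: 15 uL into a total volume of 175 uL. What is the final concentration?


C2 = C1 * V1 / V2
C2 = 424 * 15 / 175
C2 = 36.3429 uM

36.3429 uM


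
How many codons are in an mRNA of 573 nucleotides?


codons = nucleotides / 3
codons = 573 / 3 = 191

191


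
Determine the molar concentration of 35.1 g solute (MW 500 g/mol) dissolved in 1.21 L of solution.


C = (mass / MW) / volume
C = (35.1 / 500) / 1.21
C = 0.058 M

0.058 M


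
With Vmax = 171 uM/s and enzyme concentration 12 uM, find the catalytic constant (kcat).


kcat = Vmax / [E]t
kcat = 171 / 12
kcat = 14.25 s^-1

14.25 s^-1


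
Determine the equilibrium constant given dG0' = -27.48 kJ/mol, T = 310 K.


Keq = exp(-dG0 * 1000 / (R * T))
Keq = exp(-(-27.48) * 1000 / (8.314 * 310))
Keq = 42708.5988

42708.5988


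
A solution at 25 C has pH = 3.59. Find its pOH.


pOH = 14 - pH
pOH = 14 - 3.59
pOH = 10.41

10.41


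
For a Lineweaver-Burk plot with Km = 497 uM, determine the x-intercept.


x-intercept = -1/Km
= -1/497
= -0.002 1/uM

-0.002 1/uM


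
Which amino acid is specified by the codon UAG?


Standard genetic code lookup.
Codon UAG -> Stop

Stop


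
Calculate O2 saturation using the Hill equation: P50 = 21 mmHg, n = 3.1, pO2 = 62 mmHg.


Y = pO2^n / (P50^n + pO2^n)
Y = 62^3.1 / (21^3.1 + 62^3.1)
Y = 96.63%

96.63%


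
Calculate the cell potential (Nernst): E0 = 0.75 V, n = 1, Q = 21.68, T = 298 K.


E = E0 - (RT/nF) * ln(Q)
E = 0.75 - (8.314 * 298 / (1 * 96485)) * ln(21.68)
E = 0.671 V

0.671 V


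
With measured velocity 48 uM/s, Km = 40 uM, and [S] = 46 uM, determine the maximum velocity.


Vmax = v * (Km + [S]) / [S]
Vmax = 48 * (40 + 46) / 46
Vmax = 89.7391 uM/s

89.7391 uM/s


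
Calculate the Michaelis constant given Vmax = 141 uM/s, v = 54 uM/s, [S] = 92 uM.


Km = [S] * (Vmax - v) / v
Km = 92 * (141 - 54) / 54
Km = 148.2222 uM

148.2222 uM


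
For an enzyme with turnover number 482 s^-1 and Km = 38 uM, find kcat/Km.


Catalytic efficiency = kcat / Km
= 482 / 38
= 12.6842 uM^-1*s^-1

12.6842 uM^-1*s^-1


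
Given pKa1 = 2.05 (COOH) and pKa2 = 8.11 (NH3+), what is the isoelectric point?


pI = (pKa1 + pKa2) / 2
pI = (2.05 + 8.11) / 2
pI = 5.08

5.08


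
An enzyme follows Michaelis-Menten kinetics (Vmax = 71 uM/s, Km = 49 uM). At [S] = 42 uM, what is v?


v = Vmax * [S] / (Km + [S])
v = 71 * 42 / (49 + 42)
v = 32.7692 uM/s

32.7692 uM/s


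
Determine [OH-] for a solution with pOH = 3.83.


[OH-] = 10^(-pOH)
[OH-] = 10^(-3.83)
[OH-] = 1.479e-04 M

1.479e-04 M


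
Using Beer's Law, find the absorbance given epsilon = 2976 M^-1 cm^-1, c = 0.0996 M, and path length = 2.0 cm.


A = epsilon * c * l
A = 2976 * 0.0996 * 2.0
A = 592.8192

592.8192


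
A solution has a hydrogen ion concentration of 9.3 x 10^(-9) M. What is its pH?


pH = -log10([H+])
pH = -log10(9.3 x 10^(-9))
pH = 8.0315

8.0315


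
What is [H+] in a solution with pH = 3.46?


[H+] = 10^(-pH)
[H+] = 10^(-3.46)
[H+] = 3.467e-04 M

3.467e-04 M


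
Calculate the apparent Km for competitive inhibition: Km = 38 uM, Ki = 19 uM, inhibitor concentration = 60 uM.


Km_app = Km * (1 + [I]/Ki)
Km_app = 38 * (1 + 60/19)
Km_app = 158.0 uM

158.0 uM


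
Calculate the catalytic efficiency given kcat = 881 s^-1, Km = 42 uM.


Catalytic efficiency = kcat / Km
= 881 / 42
= 20.9762 uM^-1*s^-1

20.9762 uM^-1*s^-1


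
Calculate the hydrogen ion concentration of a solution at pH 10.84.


[H+] = 10^(-pH)
[H+] = 10^(-10.84)
[H+] = 1.445e-11 M

1.445e-11 M


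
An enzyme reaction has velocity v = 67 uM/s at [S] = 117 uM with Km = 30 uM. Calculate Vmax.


Vmax = v * (Km + [S]) / [S]
Vmax = 67 * (30 + 117) / 117
Vmax = 84.1795 uM/s

84.1795 uM/s


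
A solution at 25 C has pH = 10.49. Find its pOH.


pOH = 14 - pH
pOH = 14 - 10.49
pOH = 3.51

3.51


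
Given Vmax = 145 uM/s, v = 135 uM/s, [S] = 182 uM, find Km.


Km = [S] * (Vmax - v) / v
Km = 182 * (145 - 135) / 135
Km = 13.4815 uM

13.4815 uM


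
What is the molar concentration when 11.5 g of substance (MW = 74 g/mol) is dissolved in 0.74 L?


C = (mass / MW) / volume
C = (11.5 / 74) / 0.74
C = 0.21 M

0.21 M


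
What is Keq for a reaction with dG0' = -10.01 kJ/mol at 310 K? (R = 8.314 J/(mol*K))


Keq = exp(-dG0 * 1000 / (R * T))
Keq = exp(-(-10.01) * 1000 / (8.314 * 310))
Keq = 48.611

48.611


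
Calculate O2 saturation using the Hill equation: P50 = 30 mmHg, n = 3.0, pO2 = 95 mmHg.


Y = pO2^n / (P50^n + pO2^n)
Y = 95^3.0 / (30^3.0 + 95^3.0)
Y = 96.95%

96.95%


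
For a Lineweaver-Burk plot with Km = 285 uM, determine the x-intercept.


x-intercept = -1/Km
= -1/285
= -0.0035 1/uM

-0.0035 1/uM


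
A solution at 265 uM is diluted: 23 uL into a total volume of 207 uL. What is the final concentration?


C2 = C1 * V1 / V2
C2 = 265 * 23 / 207
C2 = 29.4444 uM

29.4444 uM


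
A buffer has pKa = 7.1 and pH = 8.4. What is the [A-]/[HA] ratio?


[A-]/[HA] = 10^(pH - pKa)
= 10^(8.4 - 7.1)
= 19.9526

19.9526


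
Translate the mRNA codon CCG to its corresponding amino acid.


Standard genetic code lookup.
Codon CCG -> Pro

Pro


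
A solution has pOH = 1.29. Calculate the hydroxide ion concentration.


[OH-] = 10^(-pOH)
[OH-] = 10^(-1.29)
[OH-] = 0.0513 M

0.0513 M


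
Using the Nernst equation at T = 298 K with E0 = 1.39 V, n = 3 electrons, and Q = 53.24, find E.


E = E0 - (RT/nF) * ln(Q)
E = 1.39 - (8.314 * 298 / (3 * 96485)) * ln(53.24)
E = 1.356 V

1.356 V


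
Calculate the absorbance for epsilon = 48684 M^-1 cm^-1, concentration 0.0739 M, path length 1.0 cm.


A = epsilon * c * l
A = 48684 * 0.0739 * 1.0
A = 3597.7476

3597.7476


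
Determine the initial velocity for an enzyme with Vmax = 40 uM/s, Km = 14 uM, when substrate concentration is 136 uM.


v = Vmax * [S] / (Km + [S])
v = 40 * 136 / (14 + 136)
v = 36.2667 uM/s

36.2667 uM/s


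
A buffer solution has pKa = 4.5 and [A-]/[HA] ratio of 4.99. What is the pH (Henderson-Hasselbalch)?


pH = pKa + log10([A-]/[HA])
pH = 4.5 + log10(4.99)
pH = 5.1981

5.1981


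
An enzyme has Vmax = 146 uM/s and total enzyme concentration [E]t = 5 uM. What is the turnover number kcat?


kcat = Vmax / [E]t
kcat = 146 / 5
kcat = 29.2 s^-1

29.2 s^-1


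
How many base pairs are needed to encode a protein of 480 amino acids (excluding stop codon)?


Each amino acid = 1 codon = 3 bp
bp = 480 * 3 = 1440 bp

1440 bp
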